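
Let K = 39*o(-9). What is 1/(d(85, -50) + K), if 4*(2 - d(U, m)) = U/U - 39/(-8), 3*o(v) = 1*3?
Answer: 32/1265 ≈ 0.025296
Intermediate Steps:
o(v) = 1 (o(v) = (1*3)/3 = (1/3)*3 = 1)
d(U, m) = 17/32 (d(U, m) = 2 - (U/U - 39/(-8))/4 = 2 - (1 - 39*(-1/8))/4 = 2 - (1 + 39/8)/4 = 2 - 1/4*47/8 = 2 - 47/32 = 17/32)
K = 39 (K = 39*1 = 39)
1/(d(85, -50) + K) = 1/(17/32 + 39) = 1/(1265/32) = 32/1265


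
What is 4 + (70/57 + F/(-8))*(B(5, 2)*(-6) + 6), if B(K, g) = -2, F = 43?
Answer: -5369/76 ≈ -70.645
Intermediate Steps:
4 + (70/57 + F/(-8))*(B(5, 2)*(-6) + 6) = 4 + (70/57 + 43/(-8))*(-2*(-6) + 6) = 4 + (70*(1/57) + 43*(-⅛))*(12 + 6) = 4 + (70/57 - 43/8)*18 = 4 - 1891/456*18 = 4 - 5673/76 = -5369/76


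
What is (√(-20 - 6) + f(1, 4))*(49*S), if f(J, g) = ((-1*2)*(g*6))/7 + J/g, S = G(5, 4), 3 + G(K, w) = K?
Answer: -1295/2 + 98*I*√26 ≈ -647.5 + 499.7*I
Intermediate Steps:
G(K, w) = -3 + K
S = 2 (S = -3 + 5 = 2)
f(J, g) = -12*g/7 + J/g (f(J, g) = -12*g*(⅐) + J/g = -12*g/7 + J/g)
(√(-20 - 6) + f(1, 4))*(49*S) = (√(-20 - 6) + (-12/7*4 + 1/4))*(49*2) = (√(-26) + (-48/7 + 1*(¼)))*98 = (I*√26 + (-48/7 + ¼))*98 = (I*√26 - 185/28)*98 = (-185/28 + I*√26)*98 = -1295/2 + 98*I*√26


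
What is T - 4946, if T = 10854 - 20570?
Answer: -14662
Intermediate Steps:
T = -9716
T - 4946 = -9716 - 4946 = -14662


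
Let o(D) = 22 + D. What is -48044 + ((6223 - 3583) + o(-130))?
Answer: -45512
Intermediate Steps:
-48044 + ((6223 - 3583) + o(-130)) = -48044 + ((6223 - 3583) + (22 - 130)) = -48044 + (2640 - 108) = -48044 + 2532 = -45512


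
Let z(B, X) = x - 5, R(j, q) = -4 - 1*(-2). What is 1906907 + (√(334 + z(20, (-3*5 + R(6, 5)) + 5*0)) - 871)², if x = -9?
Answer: 2665868 - 13936*√5 ≈ 2.6347e+6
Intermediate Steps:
R(j, q) = -2 (R(j, q) = -4 + 2 = -2)
z(B, X) = -14 (z(B, X) = -9 - 5 = -14)
1906907 + (√(334 + z(20, (-3*5 + R(6, 5)) + 5*0)) - 871)² = 1906907 + (√(334 - 14) - 871)² = 1906907 + (√320 - 871)² = 1906907 + (8*√5 - 871)² = 1906907 + (-871 + 8*√5)²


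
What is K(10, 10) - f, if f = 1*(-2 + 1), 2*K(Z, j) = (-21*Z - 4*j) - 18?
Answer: -133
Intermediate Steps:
K(Z, j) = -9 - 2*j - 21*Z/2 (K(Z, j) = ((-21*Z - 4*j) - 18)/2 = (-18 - 21*Z - 4*j)/2 = -9 - 2*j - 21*Z/2)
f = -1 (f = 1*(-1) = -1)
K(10, 10) - f = (-9 - 2*10 - 21/2*10) - 1*(-1) = (-9 - 20 - 105) + 1 = -134 + 1 = -133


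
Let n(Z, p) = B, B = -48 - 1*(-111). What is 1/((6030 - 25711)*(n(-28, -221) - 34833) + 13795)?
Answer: 1/684322165 ≈ 1.4613e-9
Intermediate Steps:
B = 63 (B = -48 + 111 = 63)
n(Z, p) = 63
1/((6030 - 25711)*(n(-28, -221) - 34833) + 13795) = 1/((6030 - 25711)*(63 - 34833) + 13795) = 1/(-19681*(-34770) + 13795) = 1/(684308370 + 13795) = 1/684322165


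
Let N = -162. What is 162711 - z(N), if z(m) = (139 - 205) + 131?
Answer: 162646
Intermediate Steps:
z(m) = 65 (z(m) = -66 + 131 = 65)
162711 - z(N) = 162711 - 1*65 = 162711 - 65 = 162646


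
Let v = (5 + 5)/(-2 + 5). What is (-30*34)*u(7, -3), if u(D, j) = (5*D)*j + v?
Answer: 103700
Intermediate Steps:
v = 10/3 ≈ 3.3333
u(D, j) = 10/3 + 5*D*j (u(D, j) = (5*D)*j + 10/3 = 5*D*j + 10/3 = 10/3 + 5*D*j)
(-30*34)*u(7, -3) = (-30*34)*(10/3 + 5*7*(-3)) = -1020*(10/3 - 105) = -1020*(-305/3) = 103700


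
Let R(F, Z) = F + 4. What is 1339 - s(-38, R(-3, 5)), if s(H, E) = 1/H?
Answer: 50883/38 ≈ 1339.0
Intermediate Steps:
R(F, Z) = 4 + F
1339 - s(-38, R(-3, 5)) = 1339 - 1/(-38) = 1339 - 1*(-1/38) = 1339 + 1/38 = 50883/38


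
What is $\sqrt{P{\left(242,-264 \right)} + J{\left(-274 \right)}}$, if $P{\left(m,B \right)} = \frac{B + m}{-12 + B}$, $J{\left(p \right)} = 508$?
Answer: $\frac{\sqrt{9675870}}{138} \approx 22.541$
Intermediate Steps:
$P{\left(m,B \right)} = \frac{B + m}{-12 + B}$
$\sqrt{P{\left(242,-264 \right)} + J{\left(-274 \right)}} = \sqrt{\frac{-264 + 242}{-12 - 264} + 508} = \sqrt{\frac{1}{-276} \left(-22\right) + 508} = \sqrt{\left(- \frac{1}{276}\right) \left(-22\right) + 508} = \sqrt{\frac{11}{138} + 508} = \sqrt{\frac{70115}{138}} = \frac{\sqrt{9675870}}{138}$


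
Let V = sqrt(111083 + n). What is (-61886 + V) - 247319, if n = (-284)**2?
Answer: -309205 + sqrt(191739) ≈ -3.0877e+5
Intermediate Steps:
n = 80656
V = sqrt(191739) (V = sqrt(111083 + 80656) = sqrt(191739) ≈ 437.88)
(-61886 + V) - 247319 = (-61886 + sqrt(191739)) - 247319 = -309205 + sqrt(191739)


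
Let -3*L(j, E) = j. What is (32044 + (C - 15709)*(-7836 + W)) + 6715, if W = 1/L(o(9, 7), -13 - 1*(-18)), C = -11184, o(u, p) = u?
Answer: 632343814/3 ≈ 2.1078e+8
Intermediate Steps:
L(j, E) = -j/3
W = -⅓ (W = 1/(-⅓*9) = 1/(-3) = -⅓ ≈ -0.33333)
(32044 + (C - 15709)*(-7836 + W)) + 6715 = (32044 + (-11184 - 15709)*(-7836 - ⅓)) + 6715 = (32044 - 26893*(-23509/3)) + 6715 = (32044 + 632227537/3) + 6715 = 632323669/3 + 6715 = 632343814/3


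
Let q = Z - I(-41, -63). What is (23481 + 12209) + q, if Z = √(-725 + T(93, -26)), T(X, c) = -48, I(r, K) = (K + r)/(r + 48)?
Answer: 249934/7 + I*√773 ≈ 35705.0 + 27.803*I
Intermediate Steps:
I(r, K) = (K + r)/(48 + r)
Z = I*√773 (Z = √(-725 - 48) = √(-773) = I*√773 ≈ 27.803*I)
q = 104/7 + I*√773 (q = I*√773 - (-63 - 41)/(48 - 41) = I*√773 - (-104)/7 = I*√773 - 1*(-104/7) = I*√773 + 104/7 = 104/7 + I*√773 ≈ 14.857 + 27.803*I)
(23481 + 12209) + q = (23481 + 12209) + (104/7 + I*√773) = 35690 + (104/7 + I*√773) = 249934/7 + I*√773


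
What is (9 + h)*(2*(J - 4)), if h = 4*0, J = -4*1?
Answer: -144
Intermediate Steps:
J = -4
h = 0
(9 + h)*(2*(J - 4)) = (9 + 0)*(2*(-4 - 4)) = 9*(2*(-8)) = 9*(-16) = -144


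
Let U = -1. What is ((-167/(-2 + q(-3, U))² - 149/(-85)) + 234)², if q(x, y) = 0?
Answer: 4350853521/115600 ≈ 37637.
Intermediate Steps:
((-167/(-2 + q(-3, U))² - 149/(-85)) + 234)² = ((-167/(-2 + 0)² - 149/(-85)) + 234)² = ((-167/((-2)²) - 149*(-1/85)) + 234)² = ((-167/4 + 149/85) + 234)² = (-13599/340 + 234)² = (65961/340)² = 4350853521/115600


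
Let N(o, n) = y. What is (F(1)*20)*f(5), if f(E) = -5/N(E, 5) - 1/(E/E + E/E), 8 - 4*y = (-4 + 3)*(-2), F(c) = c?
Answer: -230/3 ≈ -76.667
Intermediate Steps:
y = 3/2 (y = 2 - (-4 + 3)*(-2)/4 = 2 - (-1)*(-2)/4 = 2 - ¼*2 = 2 - ½ = 3/2 ≈ 1.5000)
N(o, n) = 3/2
f(E) = -23/6 (f(E) = -5/3/2 - 1/(E/E + E/E) = -5*⅔ - 1/(1 + 1) = -10/3 - 1/2 = -10/3 - 1*½ = -10/3 - ½ = -23/6)
(F(1)*20)*f(5) = (1*20)*(-23/6) = 20*(-23/6) = -230/3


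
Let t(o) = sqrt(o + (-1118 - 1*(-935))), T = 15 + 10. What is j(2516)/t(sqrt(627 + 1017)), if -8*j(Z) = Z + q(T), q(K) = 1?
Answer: 2517*I/(8*sqrt(183 - 2*sqrt(411))) ≈ 26.361*I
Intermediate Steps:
T = 25
t(o) = sqrt(-183 + o) (t(o) = sqrt(o + (-1118 + 935)) = sqrt(o - 183) = sqrt(-183 + o))
j(Z) = -1/8 - Z/8 (j(Z) = -(Z + 1)/8 = -(1 + Z)/8 = -1/8 - Z/8)
j(2516)/t(sqrt(627 + 1017)) = (-1/8 - 1/8*2516)/(sqrt(-183 + sqrt(627 + 1017))) = (-1/8 - 629/2)/(sqrt(-183 + sqrt(1644))) = -2517/(8*sqrt(-183 + 2*sqrt(411)))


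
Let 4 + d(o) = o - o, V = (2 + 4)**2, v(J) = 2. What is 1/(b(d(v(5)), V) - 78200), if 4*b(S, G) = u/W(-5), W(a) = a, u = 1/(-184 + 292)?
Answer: -2160/168912001 ≈ -1.2788e-5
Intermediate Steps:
u = 1/108 ≈ 0.0092593
V = 36 (V = 6**2 = 36)
d(o) = -4 (d(o) = -4 + (o - o) = -4 + 0 = -4)
b(S, G) = -1/2160 (b(S, G) = ((1/108)/(-5))/4 = ((1/108)*(-1/5))/4 = (1/4)*(-1/540) = -1/2160)
1/(b(d(v(5)), V) - 78200) = 1/(-1/2160 - 78200) = 1/(-168912001/2160) = -2160/168912001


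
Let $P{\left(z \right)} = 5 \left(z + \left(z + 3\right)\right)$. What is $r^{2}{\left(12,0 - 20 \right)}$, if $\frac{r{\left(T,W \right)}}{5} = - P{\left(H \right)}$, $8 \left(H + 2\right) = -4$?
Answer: $2500$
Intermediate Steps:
$H = - \frac{5}{2}$ ($H = -2 + \frac{1}{8} \left(-4\right) = -2 - \frac{1}{2} = - \frac{5}{2} \approx -2.5$)
$P{\left(z \right)} = 15 + 10 z$ ($P{\left(z \right)} = 5 \left(z + \left(3 + z\right)\right) = 5 \left(3 + 2 z\right) = 15 + 10 z$)
$r{\left(T,W \right)} = 50$ ($r{\left(T,W \right)} = 5 \left(- (15 + 10 \left(- \frac{5}{2}\right))\right) = 5 \left(- (15 - 25)\right) = 5 \left(\left(-1\right) \left(-10\right)\right) = 5 \cdot 10 = 50$)
$r^{2}{\left(12,0 - 20 \right)} = 50^{2} = 2500$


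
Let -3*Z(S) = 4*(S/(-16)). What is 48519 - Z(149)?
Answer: 582079/12 ≈ 48507.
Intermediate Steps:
Z(S) = S/12 (Z(S) = -4*S/(-16)/3 = -4*S*(-1/16)/3 = -4*(-S/16)/3 = -(-1)*S/12 = S/12)
48519 - Z(149) = 48519 - 149/12 = 582079/12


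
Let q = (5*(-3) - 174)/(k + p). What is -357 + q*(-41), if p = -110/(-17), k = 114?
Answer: -599403/2048 ≈ -292.68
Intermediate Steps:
p = 110/17 (p = -110*(-1/17) = 110/17 ≈ 6.4706)
q = -3213/2048 (q = (5*(-3) - 174)/(114 + 110/17) = (-15 - 174)/(2048/17) = -189*17/2048 = -3213/2048 ≈ -1.5688)
-357 + q*(-41) = -357 - 3213/2048*(-41) = -357 + 131733/2048 = -599403/2048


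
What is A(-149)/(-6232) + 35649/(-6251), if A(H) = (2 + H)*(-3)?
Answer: -11837961/2050328 ≈ -5.7737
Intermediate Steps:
A(H) = -6 - 3*H
A(-149)/(-6232) + 35649/(-6251) = (-6 - 3*(-149))/(-6232) + 35649/(-6251) = (-6 + 447)*(-1/6232) + 35649*(-1/6251) = 441*(-1/6232) - 35649/6251 = -441/6232 - 35649/6251 = -11837961/2050328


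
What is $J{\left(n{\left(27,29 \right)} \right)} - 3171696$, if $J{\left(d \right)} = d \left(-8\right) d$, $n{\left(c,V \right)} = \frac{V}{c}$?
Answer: $- \frac{2312173112}{729} \approx -3.1717 \cdot 10^{6}$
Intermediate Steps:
$J{\left(d \right)} = - 8 d^{2}$ ($J{\left(d \right)} = - 8 d d = - 8 d^{2}$)
$J{\left(n{\left(27,29 \right)} \right)} - 3171696 = - 8 \left(\frac{29}{27}\right)^{2} - 3171696 = \left(-8\right) \frac{841}{729} - 3171696 = - \frac{6728}{729} - 3171696 = - \frac{2312173112}{729}$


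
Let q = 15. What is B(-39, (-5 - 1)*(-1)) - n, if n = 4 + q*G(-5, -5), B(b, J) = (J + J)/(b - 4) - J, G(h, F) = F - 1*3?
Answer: 4718/43 ≈ 109.72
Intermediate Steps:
G(h, F) = -3 + F (G(h, F) = F - 3 = -3 + F)
B(b, J) = -J + 2*J/(-4 + b) (B(b, J) = (2*J)/(-4 + b) - J = 2*J/(-4 + b) - J = -J + 2*J/(-4 + b))
n = -116 (n = 4 + 15*(-3 - 5) = 4 + 15*(-8) = 4 - 120 = -116)
B(-39, (-5 - 1)*(-1)) - n = ((-5 - 1)*(-1))*(6 - 1*(-39))/(-4 - 39) - 1*(-116) = -6*(-1)*(6 + 39)/(-43) + 116 = 6*(-1/43)*45 + 116 = -270/43 + 116 = 4718/43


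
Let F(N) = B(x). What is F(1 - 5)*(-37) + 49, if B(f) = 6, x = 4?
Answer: -173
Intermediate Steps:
F(N) = 6
F(1 - 5)*(-37) + 49 = 6*(-37) + 49 = -222 + 49 = -173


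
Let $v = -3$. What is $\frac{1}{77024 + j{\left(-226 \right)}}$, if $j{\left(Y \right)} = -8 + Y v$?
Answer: $\frac{1}{77694} \approx 1.2871 \cdot 10^{-5}$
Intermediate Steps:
$j{\left(Y \right)} = -8 - 3 Y$ ($j{\left(Y \right)} = -8 + Y \left(-3\right) = -8 - 3 Y$)
$\frac{1}{77024 + j{\left(-226 \right)}} = \frac{1}{77024 - -670} = \frac{1}{77024 + \left(-8 + 678\right)} = \frac{1}{77024 + 670} = \frac{1}{77694}$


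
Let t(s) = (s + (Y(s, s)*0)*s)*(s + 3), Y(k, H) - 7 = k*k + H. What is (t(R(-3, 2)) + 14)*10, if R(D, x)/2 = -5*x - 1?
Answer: 4320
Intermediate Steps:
Y(k, H) = 7 + H + k**2 (Y(k, H) = 7 + (k*k + H) = 7 + (k**2 + H) = 7 + (H + k**2) = 7 + H + k**2)
R(D, x) = -2 - 10*x (R(D, x) = 2*(-5*x - 1) = 2*(-1 - 5*x) = -2 - 10*x)
t(s) = s*(3 + s) (t(s) = (s + ((7 + s + s**2)*0)*s)*(s + 3) = (s + 0*s)*(3 + s) = (s + 0)*(3 + s) = s*(3 + s))
(t(R(-3, 2)) + 14)*10 = ((-2 - 10*2)*(3 + (-2 - 10*2)) + 14)*10 = ((-2 - 20)*(3 + (-2 - 20)) + 14)*10 = (-22*(3 - 22) + 14)*10 = (-22*(-19) + 14)*10 = (418 + 14)*10 = 432*10 = 4320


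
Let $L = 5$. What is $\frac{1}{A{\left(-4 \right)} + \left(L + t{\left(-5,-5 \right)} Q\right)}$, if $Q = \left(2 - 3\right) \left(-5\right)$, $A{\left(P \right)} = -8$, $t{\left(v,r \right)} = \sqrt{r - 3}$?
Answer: $- \frac{3}{209} - \frac{10 i \sqrt{2}}{209} \approx -0.014354 - 0.067666 i$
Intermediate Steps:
$t{\left(v,r \right)} = \sqrt{-3 + r}$
$Q = 5$ ($Q = \left(-1\right) \left(-5\right) = 5$)
$\frac{1}{A{\left(-4 \right)} + \left(L + t{\left(-5,-5 \right)} Q\right)} = \frac{1}{-8 + \left(5 + \sqrt{-3 - 5} \cdot 5\right)} = \frac{1}{-8 + \left(5 + \sqrt{-8} \cdot 5\right)} = \frac{1}{-8 + \left(5 + 2 i \sqrt{2} \cdot 5\right)} = \frac{1}{-8 + \left(5 + 10 i \sqrt{2}\right)} = \frac{1}{-3 + 10 i \sqrt{2}}$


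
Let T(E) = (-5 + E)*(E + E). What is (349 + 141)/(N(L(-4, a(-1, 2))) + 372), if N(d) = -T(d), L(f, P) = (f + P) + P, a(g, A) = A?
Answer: 245/186 ≈ 1.3172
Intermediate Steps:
T(E) = 2*E*(-5 + E) (T(E) = (-5 + E)*(2*E) = 2*E*(-5 + E))
L(f, P) = f + 2*P (L(f, P) = (P + f) + P = f + 2*P)
N(d) = -2*d*(-5 + d)
(349 + 141)/(N(L(-4, a(-1, 2))) + 372) = (349 + 141)/(2*(-4 + 2*2)*(5 - (-4 + 2*2)) + 372) = 490/(2*(-4 + 4)*(5 - (-4 + 4)) + 372) = 490/(2*0*(5 - 1*0) + 372) = 490/(2*0*(5 + 0) + 372) = 490/(2*0*5 + 372) = 490/(0 + 372) = 490/372 = 490*(1/372) = 245/186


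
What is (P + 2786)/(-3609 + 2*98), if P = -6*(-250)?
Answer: -4286/3413 ≈ -1.2558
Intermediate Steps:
P = 1500
(P + 2786)/(-3609 + 2*98) = (1500 + 2786)/(-3609 + 2*98) = 4286/(-3609 + 196) = 4286/(-3413) = 4286*(-1/3413) = -4286/3413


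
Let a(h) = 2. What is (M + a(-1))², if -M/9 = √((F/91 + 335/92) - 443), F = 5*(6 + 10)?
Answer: (8372 - 9*I*√7683300443)²/17522596 ≈ -35513.0 - 753.84*I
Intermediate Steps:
F = 80 (F = 5*16 = 80)
M = -9*I*√7683300443/4186 (M = -9*√((80/91 + 335/92) - 443) = -9*√(37845/8372 - 443) = -9*I*√7683300443/4186 ≈ -188.46*I)
(M + a(-1))² = (-9*I*√7683300443/4186 + 2)² = (2 - 9*I*√7683300443/4186)²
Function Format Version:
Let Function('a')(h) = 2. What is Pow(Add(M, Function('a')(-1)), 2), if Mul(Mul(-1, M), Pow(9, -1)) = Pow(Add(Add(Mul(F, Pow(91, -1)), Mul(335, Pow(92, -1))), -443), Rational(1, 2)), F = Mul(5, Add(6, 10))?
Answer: Mul(Rational(1, 17522596), Pow(Add(8372, Mul(-9, I, Pow(7683300443, Rational(1, 2)))), 2)) ≈ Add(-35513., Mul(-753.84, I))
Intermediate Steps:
F = 80 (F = Mul(5, 16) = 80)
M = Mul(Rational(-9, 4186), I, Pow(7683300443, Rational(1, 2))) (M = Mul(-9, Pow(Add(Add(Mul(80, Pow(91, -1)), Mul(335, Pow(92, -1))), -443), Rational(1, 2))) = Mul(-9, Pow(Add(Add(Mul(80, Rational(1, 91)), Mul(335, Rational(1, 92))), -443), Rational(1, 2))) = Mul(-9, Pow(Add(Add(Rational(80, 91), Rational(335, 92)), -443), Rational(1, 2))) = Mul(-9, Pow(Add(Rational(37845, 8372), -443), Rational(1, 2))) = Mul(-9, Pow(Rational(-3670951, 8372), Rational(1, 2))) = Mul(-9, Mul(Rational(1, 4186), I, Pow(7683300443, Rational(1, 2)))) = Mul(Rational(-9, 4186), I, Pow(7683300443, Rational(1, 2))) ≈ Mul(-188.46, I))
Pow(Add(M, Function('a')(-1)), 2) = Pow(Add(Mul(Rational(-9, 4186), I, Pow(7683300443, Rational(1, 2))), 2), 2) = Pow(Add(2, Mul(Rational(-9, 4186), I, Pow(7683300443, Rational(1, 2)))), 2)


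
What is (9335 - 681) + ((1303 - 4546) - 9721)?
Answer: -4310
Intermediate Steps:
(9335 - 681) + ((1303 - 4546) - 9721) = 8654 + (-3243 - 9721) = 8654 - 12964 = -4310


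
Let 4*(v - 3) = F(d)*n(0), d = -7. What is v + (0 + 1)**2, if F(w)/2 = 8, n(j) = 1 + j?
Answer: 8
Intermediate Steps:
F(w) = 16 (F(w) = 2*8 = 16)
v = 7 (v = 3 + (16*(1 + 0))/4 = 3 + (16*1)/4 = 3 + (1/4)*16 = 3 + 4 = 7)
v + (0 + 1)**2 = 7 + (0 + 1)**2 = 7 + 1**2 = 7 + 1 = 8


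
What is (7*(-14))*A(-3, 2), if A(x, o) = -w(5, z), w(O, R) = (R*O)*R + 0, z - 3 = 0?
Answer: 4410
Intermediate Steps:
z = 3 (z = 3 + 0 = 3)
w(O, R) = O*R² (w(O, R) = (O*R)*R + 0 = O*R² + 0 = O*R²)
A(x, o) = -45 (A(x, o) = -5*3² = -5*9 = -1*45 = -45)
(7*(-14))*A(-3, 2) = (7*(-14))*(-45) = -98*(-45) = 4410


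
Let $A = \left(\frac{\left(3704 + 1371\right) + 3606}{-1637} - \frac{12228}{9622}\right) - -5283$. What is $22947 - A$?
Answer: $\frac{139166494957}{7875607} \approx 17671.0$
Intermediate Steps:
$A = \frac{41555058872}{7875607}$ ($A = \left(\left(5075 + 3606\right) \left(- \frac{1}{1637}\right) - \frac{6114}{4811}\right) + 5283 = \left(8681 \left(- \frac{1}{1637}\right) - \frac{6114}{4811}\right) + 5283 = \left(- \frac{8681}{1637} - \frac{6114}{4811}\right) + 5283 = - \frac{51772909}{7875607} + 5283 = \frac{41555058872}{7875607} \approx 5276.4$)
$22947 - A = 22947 - \frac{41555058872}{7875607} = \frac{139166494957}{7875607}$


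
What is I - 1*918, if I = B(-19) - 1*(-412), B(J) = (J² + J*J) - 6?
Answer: 210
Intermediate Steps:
B(J) = -6 + 2*J² (B(J) = (J² + J²) - 6 = 2*J² - 6 = -6 + 2*J²)
I = 1128 (I = (-6 + 2*(-19)²) - 1*(-412) = (-6 + 2*361) + 412 = (-6 + 722) + 412 = 716 + 412 = 1128)
I - 1*918 = 1128 - 1*918 = 1128 - 918 = 210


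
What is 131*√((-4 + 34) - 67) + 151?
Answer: 151 + 131*I*√37 ≈ 151.0 + 796.84*I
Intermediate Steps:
131*√((-4 + 34) - 67) + 151 = 131*√(30 - 67) + 151 = 131*√(-37) + 151 = 131*(I*√37) + 151 = 131*I*√37 + 151 = 151 + 131*I*√37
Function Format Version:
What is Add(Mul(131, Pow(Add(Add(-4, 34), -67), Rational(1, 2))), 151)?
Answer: Add(151, Mul(131, I, Pow(37, Rational(1, 2)))) ≈ Add(151.00, Mul(796.84, I))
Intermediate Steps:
Add(Mul(131, Pow(Add(Add(-4, 34), -67), Rational(1, 2))), 151) = Add(Mul(131, Pow(Add(30, -67), Rational(1, 2))), 151) = Add(Mul(131, Pow(-37, Rational(1, 2))), 151) = Add(Mul(131, Mul(I, Pow(37, Rational(1, 2)))), 151) = Add(Mul(131, I, Pow(37, Rational(1, 2))), 151) = Add(151, Mul(131, I, Pow(37, Rational(1, 2))))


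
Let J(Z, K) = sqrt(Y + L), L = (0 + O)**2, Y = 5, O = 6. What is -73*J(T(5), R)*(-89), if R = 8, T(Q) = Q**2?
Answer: 6497*sqrt(41) ≈ 41601.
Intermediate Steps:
L = 36 (L = (0 + 6)**2 = 6**2 = 36)
J(Z, K) = sqrt(41) (J(Z, K) = sqrt(5 + 36) = sqrt(41))
-73*J(T(5), R)*(-89) = -73*sqrt(41)*(-89) = 6497*sqrt(41)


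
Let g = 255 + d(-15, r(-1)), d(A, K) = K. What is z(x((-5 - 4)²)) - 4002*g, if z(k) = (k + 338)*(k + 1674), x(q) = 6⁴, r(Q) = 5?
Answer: 3812460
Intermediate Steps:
g = 260 (g = 255 + 5 = 260)
x(q) = 1296
z(k) = (338 + k)*(1674 + k)
z(x((-5 - 4)²)) - 4002*g = (565812 + 1296² + 2012*1296) - 4002*260 = (565812 + 1679616 + 2607552) - 1*1040520 = 4852980 - 1040520 = 3812460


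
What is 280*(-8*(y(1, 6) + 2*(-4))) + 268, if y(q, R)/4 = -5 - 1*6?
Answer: 116748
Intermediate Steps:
y(q, R) = -44 (y(q, R) = 4*(-5 - 1*6) = 4*(-5 - 6) = 4*(-11) = -44)
280*(-8*(y(1, 6) + 2*(-4))) + 268 = 280*(-8*(-44 + 2*(-4))) + 268 = 280*(-8*(-44 - 8)) + 268 = 280*(-8*(-52)) + 268 = 280*416 + 268 = 116480 + 268 = 116748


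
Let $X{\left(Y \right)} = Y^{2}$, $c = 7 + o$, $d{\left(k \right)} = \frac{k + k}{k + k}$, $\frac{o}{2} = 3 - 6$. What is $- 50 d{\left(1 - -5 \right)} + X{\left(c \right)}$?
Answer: $-49$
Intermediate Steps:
$o = -6$ ($o = 2 \left(3 - 6\right) = 2 \left(-3\right) = -6$)
$d{\left(k \right)} = 1$ ($d{\left(k \right)} = \frac{2 k}{2 k} = 2 k \frac{1}{2 k} = 1$)
$c = 1$ ($c = 7 - 6 = 1$)
$- 50 d{\left(1 - -5 \right)} + X{\left(c \right)} = \left(-50\right) 1 + 1^{2} = -50 + 1 = -49$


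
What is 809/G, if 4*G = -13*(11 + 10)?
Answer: -3236/273 ≈ -11.853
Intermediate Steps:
G = -273/4 (G = (-13*(11 + 10))/4 = (-13*21)/4 = (¼)*(-273) = -273/4 ≈ -68.250)
809/G = 809/(-273/4) = 809*(-4/273) = -3236/273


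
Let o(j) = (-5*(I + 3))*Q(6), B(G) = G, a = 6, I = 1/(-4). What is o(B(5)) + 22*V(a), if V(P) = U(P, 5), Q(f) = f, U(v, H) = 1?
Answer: -121/2 ≈ -60.500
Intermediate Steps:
I = -1/4 ≈ -0.25000
V(P) = 1
o(j) = -165/2 (o(j) = -5*(-1/4 + 3)*6 = -5*11/4*6 = -55/4*6 = -165/2)
o(B(5)) + 22*V(a) = -165/2 + 22*1 = -165/2 + 22 = -121/2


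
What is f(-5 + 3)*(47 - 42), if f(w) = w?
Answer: -10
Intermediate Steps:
f(-5 + 3)*(47 - 42) = (-5 + 3)*(47 - 42) = -2*5 = -10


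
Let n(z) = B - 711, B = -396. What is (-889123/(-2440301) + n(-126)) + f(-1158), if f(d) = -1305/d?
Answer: -1041340765489/941956186 ≈ -1105.5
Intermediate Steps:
n(z) = -1107 (n(z) = -396 - 711 = -1107)
(-889123/(-2440301) + n(-126)) + f(-1158) = (-889123/(-2440301) - 1107) - 1305/(-1158) = (-889123*(-1/2440301) - 1107) - 1305*(-1/1158) = (889123/2440301 - 1107) + 435/386 = -2700524084/2440301 + 435/386 = -1041340765489/941956186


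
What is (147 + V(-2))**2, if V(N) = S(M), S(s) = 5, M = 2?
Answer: 23104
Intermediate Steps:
V(N) = 5
(147 + V(-2))**2 = (147 + 5)**2 = 152**2 = 23104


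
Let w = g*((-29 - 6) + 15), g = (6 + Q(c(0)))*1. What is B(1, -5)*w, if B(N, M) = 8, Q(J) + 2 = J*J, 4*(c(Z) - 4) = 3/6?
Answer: -6725/2 ≈ -3362.5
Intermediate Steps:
c(Z) = 33/8 (c(Z) = 4 + (3/6)/4 = 4 + (3*(⅙))/4 = 4 + (¼)*(½) = 4 + ⅛ = 33/8)
Q(J) = -2 + J² (Q(J) = -2 + J*J = -2 + J²)
g = 1345/64 (g = (6 + (-2 + (33/8)²))*1 = (6 + (-2 + 1089/64))*1 = (6 + 961/64)*1 = (1345/64)*1 = 1345/64 ≈ 21.016)
w = -6725/16 (w = 1345*((-29 - 6) + 15)/64 = 1345*(-35 + 15)/64 = (1345/64)*(-20) = -6725/16 ≈ -420.31)
B(1, -5)*w = 8*(-6725/16) = -6725/2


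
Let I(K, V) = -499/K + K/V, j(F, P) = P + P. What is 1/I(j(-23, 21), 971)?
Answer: -40782/482765 ≈ -0.084476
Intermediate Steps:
j(F, P) = 2*P
1/I(j(-23, 21), 971) = 1/(-499/(2*21) + (2*21)/971) = 1/(-499/42 + 42*(1/971)) = 1/(-499*1/42 + 42/971) = 1/(-499/42 + 42/971) = 1/(-482765/40782) = -40782/482765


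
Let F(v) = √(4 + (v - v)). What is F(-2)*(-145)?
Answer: -290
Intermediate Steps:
F(v) = 2 (F(v) = √(4 + 0) = √4 = 2)
F(-2)*(-145) = 2*(-145) = -290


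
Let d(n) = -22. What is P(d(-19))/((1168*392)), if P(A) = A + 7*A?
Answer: -11/28616 ≈ -0.00038440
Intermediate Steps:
P(A) = 8*A
P(d(-19))/((1168*392)) = (8*(-22))/((1168*392)) = -176/457856 = -176*1/457856 = -11/28616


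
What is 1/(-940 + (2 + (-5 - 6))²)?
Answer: -1/859 ≈ -0.0011641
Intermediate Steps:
1/(-940 + (2 + (-5 - 6))²) = 1/(-940 + (2 - 11)²) = 1/(-940 + (-9)²) = 1/(-940 + 81) = 1/(-859) = -1/859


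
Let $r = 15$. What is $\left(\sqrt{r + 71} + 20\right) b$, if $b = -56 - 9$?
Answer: $-1300 - 65 \sqrt{86} \approx -1902.8$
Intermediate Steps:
$b = -65$ ($b = -56 - 9 = -65$)
$\left(\sqrt{r + 71} + 20\right) b = \left(\sqrt{15 + 71} + 20\right) \left(-65\right) = \left(\sqrt{86} + 20\right) \left(-65\right) = \left(20 + \sqrt{86}\right) \left(-65\right) = -1300 - 65 \sqrt{86}$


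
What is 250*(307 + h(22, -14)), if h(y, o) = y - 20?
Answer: 77250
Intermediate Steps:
h(y, o) = -20 + y
250*(307 + h(22, -14)) = 250*(307 + (-20 + 22)) = 250*(307 + 2) = 250*309 = 77250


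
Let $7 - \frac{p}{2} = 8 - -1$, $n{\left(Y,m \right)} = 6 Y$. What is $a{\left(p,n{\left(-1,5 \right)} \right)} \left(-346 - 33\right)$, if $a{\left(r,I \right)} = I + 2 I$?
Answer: $6822$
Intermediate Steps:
$p = -4$ ($p = 14 - 2 \left(8 - -1\right) = 14 - 2 \left(8 + 1\right) = 14 - 18 = -4$)
$a{\left(r,I \right)} = 3 I$
$a{\left(p,n{\left(-1,5 \right)} \right)} \left(-346 - 33\right) = 3 \cdot 6 \left(-1\right) \left(-346 - 33\right) = 3 \left(-6\right) \left(-379\right) = \left(-18\right) \left(-379\right) = 6822$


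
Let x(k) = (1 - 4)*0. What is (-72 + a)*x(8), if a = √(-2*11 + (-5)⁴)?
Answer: 0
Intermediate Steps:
x(k) = 0 (x(k) = -3*0 = 0)
a = 3*√67 (a = √(-22 + 625) = √603 = 3*√67 ≈ 24.556)
(-72 + a)*x(8) = (-72 + 3*√67)*0 = 0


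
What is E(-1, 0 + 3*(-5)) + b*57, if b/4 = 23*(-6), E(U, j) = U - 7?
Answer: -31472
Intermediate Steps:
E(U, j) = -7 + U
b = -552 (b = 4*(23*(-6)) = 4*(-138) = -552)
E(-1, 0 + 3*(-5)) + b*57 = (-7 - 1) - 552*57 = -8 - 31464 = -31472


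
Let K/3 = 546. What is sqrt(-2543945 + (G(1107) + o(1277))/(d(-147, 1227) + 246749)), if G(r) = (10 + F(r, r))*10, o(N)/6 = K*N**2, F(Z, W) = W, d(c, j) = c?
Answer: 3*I*sqrt(4187542459340306)/123301 ≈ 1574.5*I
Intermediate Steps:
K = 1638 (K = 3*546 = 1638)
o(N) = 9828*N**2 (o(N) = 6*(1638*N**2) = 9828*N**2)
G(r) = 100 + 10*r (G(r) = (10 + r)*10 = 100 + 10*r)
sqrt(-2543945 + (G(1107) + o(1277))/(d(-147, 1227) + 246749)) = sqrt(-2543945 + ((100 + 10*1107) + 9828*1277**2)/(-147 + 246749)) = sqrt(-2543945 + ((100 + 11070) + 9828*1630729)/246602) = sqrt(-2543945 + (11170 + 16026804612)*(1/246602)) = sqrt(-2543945 + 16026815782*(1/246602)) = sqrt(-2543945 + 8013407891/123301) = sqrt(-305657554554/123301) = 3*I*sqrt(4187542459340306)/123301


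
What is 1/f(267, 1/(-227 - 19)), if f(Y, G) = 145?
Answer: 1/145 ≈ 0.0068966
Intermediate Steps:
1/f(267, 1/(-227 - 19)) = 1/145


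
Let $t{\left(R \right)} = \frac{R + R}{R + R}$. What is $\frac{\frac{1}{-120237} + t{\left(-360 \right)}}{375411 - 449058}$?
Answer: $- \frac{120236}{8855094339} \approx -1.3578 \cdot 10^{-5}$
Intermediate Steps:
$t{\left(R \right)} = 1$ ($t{\left(R \right)} = \frac{2 R}{2 R} = 2 R \frac{1}{2 R} = 1$)
$\frac{\frac{1}{-120237} + t{\left(-360 \right)}}{375411 - 449058} = \frac{\frac{1}{-120237} + 1}{375411 - 449058} = \frac{- \frac{1}{120237} + 1}{-73647} = \frac{120236}{120237} \left(- \frac{1}{73647}\right) = - \frac{120236}{8855094339}$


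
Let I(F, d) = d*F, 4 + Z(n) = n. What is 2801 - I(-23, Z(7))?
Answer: 2870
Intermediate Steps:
Z(n) = -4 + n
I(F, d) = F*d
2801 - I(-23, Z(7)) = 2801 - (-23)*(-4 + 7) = 2801 - (-23)*3 = 2801 - 1*(-69) = 2801 + 69 = 2870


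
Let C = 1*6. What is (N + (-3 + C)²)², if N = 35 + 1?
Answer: 2025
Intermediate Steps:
N = 36
C = 6
(N + (-3 + C)²)² = (36 + (-3 + 6)²)² = (36 + 3²)² = (36 + 9)² = 45² = 2025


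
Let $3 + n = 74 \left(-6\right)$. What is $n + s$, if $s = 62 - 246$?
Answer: $-631$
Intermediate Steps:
$n = -447$ ($n = -3 + 74 \left(-6\right) = -3 - 444 = -447$)
$s = -184$ ($s = 62 - 246 = -184$)
$n + s = -447 - 184 = -631$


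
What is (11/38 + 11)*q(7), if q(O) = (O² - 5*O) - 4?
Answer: 2145/19 ≈ 112.89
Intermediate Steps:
q(O) = -4 + O² - 5*O
(11/38 + 11)*q(7) = (11/38 + 11)*(-4 + 7² - 5*7) = (11*(1/38) + 11)*(-4 + 49 - 35) = (11/38 + 11)*10 = (429/38)*10 = 2145/19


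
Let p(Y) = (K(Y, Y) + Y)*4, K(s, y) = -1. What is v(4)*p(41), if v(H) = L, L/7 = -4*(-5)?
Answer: 22400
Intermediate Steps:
L = 140 (L = 7*(-4*(-5)) = 7*20 = 140)
v(H) = 140
p(Y) = -4 + 4*Y (p(Y) = (-1 + Y)*4 = -4 + 4*Y)
v(4)*p(41) = 140*(-4 + 4*41) = 140*(-4 + 164) = 140*160 = 22400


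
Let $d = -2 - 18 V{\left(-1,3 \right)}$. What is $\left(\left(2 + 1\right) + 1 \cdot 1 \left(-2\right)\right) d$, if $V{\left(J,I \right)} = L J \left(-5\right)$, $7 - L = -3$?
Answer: $-902$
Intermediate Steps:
$L = 10$ ($L = 7 - -3 = 7 + 3 = 10$)
$V{\left(J,I \right)} = - 50 J$ ($V{\left(J,I \right)} = 10 J \left(-5\right) = - 50 J$)
$d = -902$ ($d = -2 - 18 \left(\left(-50\right) \left(-1\right)\right) = -2 - 900 = -902$)
$\left(\left(2 + 1\right) + 1 \cdot 1 \left(-2\right)\right) d = \left(\left(2 + 1\right) + 1 \cdot 1 \left(-2\right)\right) \left(-902\right) = \left(3 + 1 \left(-2\right)\right) \left(-902\right) = \left(3 - 2\right) \left(-902\right) = 1 \left(-902\right) = -902$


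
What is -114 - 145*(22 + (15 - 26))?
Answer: -1709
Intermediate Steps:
-114 - 145*(22 + (15 - 26)) = -114 - 145*(22 - 11) = -114 - 145*11 = -114 - 1595 = -1709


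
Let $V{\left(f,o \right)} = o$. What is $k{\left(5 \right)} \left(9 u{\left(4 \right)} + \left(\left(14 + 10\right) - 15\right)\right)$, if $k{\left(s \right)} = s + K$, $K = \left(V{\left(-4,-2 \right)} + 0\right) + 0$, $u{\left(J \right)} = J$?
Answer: $135$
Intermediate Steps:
$K = -2$ ($K = \left(-2 + 0\right) + 0 = -2 + 0 = -2$)
$k{\left(s \right)} = -2 + s$ ($k{\left(s \right)} = s - 2 = -2 + s$)
$k{\left(5 \right)} \left(9 u{\left(4 \right)} + \left(\left(14 + 10\right) - 15\right)\right) = \left(-2 + 5\right) \left(9 \cdot 4 + \left(\left(14 + 10\right) - 15\right)\right) = 3 \left(36 + \left(24 - 15\right)\right) = 3 \left(36 + 9\right) = 3 \cdot 45 = 135$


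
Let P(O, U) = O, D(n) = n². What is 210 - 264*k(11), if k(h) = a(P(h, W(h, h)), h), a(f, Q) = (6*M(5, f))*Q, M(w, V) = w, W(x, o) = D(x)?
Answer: -86910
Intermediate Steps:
W(x, o) = x²
a(f, Q) = 30*Q (a(f, Q) = (6*5)*Q = 30*Q)
k(h) = 30*h
210 - 264*k(11) = 210 - 7920*11 = 210 - 264*330 = 210 - 87120 = -86910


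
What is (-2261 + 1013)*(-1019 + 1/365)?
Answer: 464173632/365 ≈ 1.2717e+6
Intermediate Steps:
(-2261 + 1013)*(-1019 + 1/365) = -1248*(-1019 + 1/365) = -1248*(-371934/365) = 464173632/365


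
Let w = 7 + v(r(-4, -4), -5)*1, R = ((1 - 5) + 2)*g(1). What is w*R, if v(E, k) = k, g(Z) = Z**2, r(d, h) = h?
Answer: -4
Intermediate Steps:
R = -2 (R = ((1 - 5) + 2)*1**2 = (-4 + 2)*1 = -2*1 = -2)
w = 2 (w = 7 - 5*1 = 7 - 5 = 2)
w*R = 2*(-2) = -4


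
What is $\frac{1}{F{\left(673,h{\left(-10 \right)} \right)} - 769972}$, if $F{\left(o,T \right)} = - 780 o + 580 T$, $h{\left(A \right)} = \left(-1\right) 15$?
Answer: $- \frac{1}{1303612} \approx -7.671 \cdot 10^{-7}$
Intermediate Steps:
$h{\left(A \right)} = -15$
$\frac{1}{F{\left(673,h{\left(-10 \right)} \right)} - 769972} = \frac{1}{\left(\left(-780\right) 673 + 580 \left(-15\right)\right) - 769972} = \frac{1}{\left(-524940 - 8700\right) - 769972} = \frac{1}{-533640 - 769972} = \frac{1}{-1303612} = - \frac{1}{1303612}$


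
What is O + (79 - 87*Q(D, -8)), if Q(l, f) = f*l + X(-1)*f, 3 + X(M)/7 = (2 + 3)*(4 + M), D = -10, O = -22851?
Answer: 28732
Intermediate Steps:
X(M) = 119 + 35*M (X(M) = -21 + 7*((2 + 3)*(4 + M)) = -21 + 7*(5*(4 + M)) = -21 + 7*(20 + 5*M) = -21 + (140 + 35*M) = 119 + 35*M)
Q(l, f) = 84*f + f*l (Q(l, f) = f*l + (119 + 35*(-1))*f = f*l + (119 - 35)*f = f*l + 84*f = 84*f + f*l)
O + (79 - 87*Q(D, -8)) = -22851 + (79 - (-696)*(84 - 10)) = -22851 + (79 - (-696)*74) = -22851 + (79 - 87*(-592)) = -22851 + (79 + 51504) = -22851 + 51583 = 28732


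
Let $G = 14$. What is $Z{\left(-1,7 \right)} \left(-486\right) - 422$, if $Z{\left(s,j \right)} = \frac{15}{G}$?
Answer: $- \frac{6599}{7} \approx -942.71$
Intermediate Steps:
$Z{\left(s,j \right)} = \frac{15}{14}$
$Z{\left(-1,7 \right)} \left(-486\right) - 422 = \frac{15}{14} \left(-486\right) - 422 = - \frac{3645}{7} - 422 = - \frac{6599}{7}$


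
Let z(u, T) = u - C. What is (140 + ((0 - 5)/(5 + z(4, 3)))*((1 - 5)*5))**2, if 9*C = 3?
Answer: 3880900/169 ≈ 22964.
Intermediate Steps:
C = 1/3 (C = (1/9)*3 = 1/3 ≈ 0.33333)
z(u, T) = -1/3 + u (z(u, T) = u - 1*1/3 = u - 1/3 = -1/3 + u)
(140 + ((0 - 5)/(5 + z(4, 3)))*((1 - 5)*5))**2 = (140 + ((0 - 5)/(5 + (-1/3 + 4)))*((1 - 5)*5))**2 = (140 + (-5/(5 + 11/3))*(-4*5))**2 = (140 - 5/26/3*(-20))**2 = (140 - 5*3/26*(-20))**2 = (140 - 15/26*(-20))**2 = (140 + 150/13)**2 = (1970/13)**2 = 3880900/169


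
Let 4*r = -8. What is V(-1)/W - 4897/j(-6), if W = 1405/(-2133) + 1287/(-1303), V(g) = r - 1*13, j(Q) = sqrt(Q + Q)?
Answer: 41689485/4575886 + 4897*I*sqrt(3)/6 ≈ 9.1107 + 1413.6*I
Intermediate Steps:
r = -2 (r = (1/4)*(-8) = -2)
j(Q) = sqrt(2)*sqrt(Q) (j(Q) = sqrt(2*Q) = sqrt(2)*sqrt(Q))
V(g) = -15 (V(g) = -2 - 1*13 = -2 - 13 = -15)
W = -4575886/2779299 (W = 1405*(-1/2133) + 1287*(-1/1303) = -1405/2133 - 1287/1303 = -4575886/2779299 ≈ -1.6464)
V(-1)/W - 4897/j(-6) = -15/(-4575886/2779299) - 4897*(-I*sqrt(3)/6) = -15*(-2779299/4575886) - 4897*(-I*sqrt(3)/6) = 41689485/4575886 - 4897*(-I*sqrt(3)/6) = 41689485/4575886 - (-4897)*I*sqrt(3)/6 = 41689485/4575886 + 4897*I*sqrt(3)/6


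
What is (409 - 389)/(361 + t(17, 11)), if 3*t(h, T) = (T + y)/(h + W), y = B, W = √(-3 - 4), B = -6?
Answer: 19239180/347359279 + 300*I*√7/347359279 ≈ 0.055387 + 2.285e-6*I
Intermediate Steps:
W = I*√7 (W = √(-7) = I*√7 ≈ 2.6458*I)
y = -6
t(h, T) = (-6 + T)/(3*(h + I*√7)) (t(h, T) = ((T - 6)/(h + I*√7))/3 = ((-6 + T)/(h + I*√7))/3 = (-6 + T)/(3*(h + I*√7)))
(409 - 389)/(361 + t(17, 11)) = (409 - 389)/(361 + (-2 + (⅓)*11)/(17 + I*√7)) = 20/(361 + (-2 + 11/3)/(17 + I*√7)) = 20/(361 + (5/3)/(17 + I*√7)) = 20/(361 + 5/(3*(17 + I*√7)))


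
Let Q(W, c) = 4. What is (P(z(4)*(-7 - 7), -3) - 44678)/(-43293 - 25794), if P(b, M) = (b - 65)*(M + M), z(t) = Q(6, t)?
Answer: 43952/69087 ≈ 0.63618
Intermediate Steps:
z(t) = 4
P(b, M) = 2*M*(-65 + b) (P(b, M) = (-65 + b)*(2*M) = 2*M*(-65 + b))
(P(z(4)*(-7 - 7), -3) - 44678)/(-43293 - 25794) = (2*(-3)*(-65 + 4*(-7 - 7)) - 44678)/(-43293 - 25794) = (2*(-3)*(-65 + 4*(-14)) - 44678)/(-69087) = (2*(-3)*(-65 - 56) - 44678)*(-1/69087) = (2*(-3)*(-121) - 44678)*(-1/69087) = (726 - 44678)*(-1/69087) = -43952*(-1/69087) = 43952/69087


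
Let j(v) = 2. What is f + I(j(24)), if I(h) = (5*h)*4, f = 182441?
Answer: 182481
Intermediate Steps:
I(h) = 20*h
f + I(j(24)) = 182441 + 20*2 = 182441 + 40 = 182481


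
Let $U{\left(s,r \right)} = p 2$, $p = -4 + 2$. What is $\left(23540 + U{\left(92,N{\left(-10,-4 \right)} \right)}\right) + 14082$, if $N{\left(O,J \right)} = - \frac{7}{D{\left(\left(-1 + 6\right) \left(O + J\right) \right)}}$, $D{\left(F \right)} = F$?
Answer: $37618$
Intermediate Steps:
$p = -2$
$N{\left(O,J \right)} = - \frac{7}{5 J + 5 O}$ ($N{\left(O,J \right)} = - \frac{7}{\left(-1 + 6\right) \left(O + J\right)} = - \frac{7}{5 \left(J + O\right)} = - \frac{7}{5 J + 5 O}$)
$U{\left(s,r \right)} = -4$ ($U{\left(s,r \right)} = \left(-2\right) 2 = -4$)
$\left(23540 + U{\left(92,N{\left(-10,-4 \right)} \right)}\right) + 14082 = \left(23540 - 4\right) + 14082 = 23536 + 14082 = 37618$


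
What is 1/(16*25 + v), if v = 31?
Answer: 1/431 ≈ 0.0023202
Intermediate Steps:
1/(16*25 + v) = 1/(16*25 + 31) = 1/(400 + 31) = 1/431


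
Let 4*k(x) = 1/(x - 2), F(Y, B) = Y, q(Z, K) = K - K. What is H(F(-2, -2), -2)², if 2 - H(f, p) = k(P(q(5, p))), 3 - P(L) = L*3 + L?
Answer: 49/16 ≈ 3.0625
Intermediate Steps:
q(Z, K) = 0
P(L) = 3 - 4*L (P(L) = 3 - (L*3 + L) = 3 - (3*L + L) = 3 - 4*L)
k(x) = 1/(4*(-2 + x)) (k(x) = 1/(4*(x - 2)) = 1/(4*(-2 + x)))
H(f, p) = 7/4 (H(f, p) = 2 - 1/(4*(-2 + (3 - 4*0))) = 2 - 1/(4*(-2 + (3 + 0))) = 2 - 1/(4*(-2 + 3)) = 2 - 1/(4*1) = 2 - 1/4 = 2 - 1*¼ = 2 - ¼ = 7/4)
H(F(-2, -2), -2)² = (7/4)² = 49/16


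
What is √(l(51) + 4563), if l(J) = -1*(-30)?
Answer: √4593 ≈ 67.772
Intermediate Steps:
l(J) = 30
√(l(51) + 4563) = √(30 + 4563) = √4593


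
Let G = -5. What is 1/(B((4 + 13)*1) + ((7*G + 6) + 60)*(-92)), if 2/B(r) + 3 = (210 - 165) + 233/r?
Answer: -947/2700810 ≈ -0.00035064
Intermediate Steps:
B(r) = 2/(42 + 233/r) (B(r) = 2/(-3 + ((210 - 165) + 233/r)) = 2/(-3 + (45 + 233/r)) = 2/(42 + 233/r))
1/(B((4 + 13)*1) + ((7*G + 6) + 60)*(-92)) = 1/(2*((4 + 13)*1)/(233 + 42*((4 + 13)*1)) + ((7*(-5) + 6) + 60)*(-92)) = 1/(2*(17*1)/(233 + 42*(17*1)) + ((-35 + 6) + 60)*(-92)) = 1/(2*17/(233 + 42*17) + (-29 + 60)*(-92)) = 1/(2*17/(233 + 714) + 31*(-92)) = 1/(2*17/947 - 2852) = 1/(2*17*(1/947) - 2852) = 1/(34/947 - 2852) = 1/(-2700810/947) = -947/2700810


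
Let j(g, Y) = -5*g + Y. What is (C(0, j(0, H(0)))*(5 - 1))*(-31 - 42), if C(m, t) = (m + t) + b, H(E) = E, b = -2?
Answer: 584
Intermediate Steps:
j(g, Y) = Y - 5*g
C(m, t) = -2 + m + t (C(m, t) = (m + t) - 2 = -2 + m + t)
(C(0, j(0, H(0)))*(5 - 1))*(-31 - 42) = ((-2 + 0 + (0 - 5*0))*(5 - 1))*(-31 - 42) = ((-2 + 0 + (0 + 0))*4)*(-73) = ((-2 + 0 + 0)*4)*(-73) = -2*4*(-73) = -8*(-73) = 584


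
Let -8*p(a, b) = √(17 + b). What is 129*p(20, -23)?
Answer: -129*I*√6/8 ≈ -39.498*I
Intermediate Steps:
p(a, b) = -√(17 + b)/8
129*p(20, -23) = 129*(-√(17 - 23)/8) = 129*(-I*√6/8) = -129*I*√6/8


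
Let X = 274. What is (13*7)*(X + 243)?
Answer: 47047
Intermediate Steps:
(13*7)*(X + 243) = (13*7)*(274 + 243) = 91*517 = 47047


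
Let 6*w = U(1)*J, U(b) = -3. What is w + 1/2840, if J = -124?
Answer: 176081/2840 ≈ 62.000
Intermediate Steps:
w = 62 (w = (-3*(-124))/6 = (1/6)*372 = 62)
w + 1/2840 = 62 + 1/2840 = 176081/2840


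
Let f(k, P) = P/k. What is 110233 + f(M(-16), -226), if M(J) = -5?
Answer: 551391/5 ≈ 1.1028e+5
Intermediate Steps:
110233 + f(M(-16), -226) = 110233 - 226/(-5) = 110233 - 226*(-⅕) = 110233 + 226/5 = 551391/5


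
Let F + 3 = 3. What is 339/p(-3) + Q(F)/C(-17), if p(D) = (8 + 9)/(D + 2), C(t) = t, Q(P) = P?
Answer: -339/17 ≈ -19.941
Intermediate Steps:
F = 0 (F = -3 + 3 = 0)
p(D) = 17/(2 + D)
339/p(-3) + Q(F)/C(-17) = 339/((17/(2 - 3))) + 0/(-17) = 339/((17/(-1))) + 0*(-1/17) = 339/((17*(-1))) + 0 = 339/(-17) + 0 = 339*(-1/17) + 0 = -339/17 + 0 = -339/17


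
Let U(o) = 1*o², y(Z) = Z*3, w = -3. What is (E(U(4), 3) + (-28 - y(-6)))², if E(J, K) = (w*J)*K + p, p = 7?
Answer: 21609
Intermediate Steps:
y(Z) = 3*Z
U(o) = o²
E(J, K) = 7 - 3*J*K (E(J, K) = (-3*J)*K + 7 = -3*J*K + 7 = 7 - 3*J*K)
(E(U(4), 3) + (-28 - y(-6)))² = ((7 - 3*4²*3) + (-28 - 3*(-6)))² = ((7 - 3*16*3) + (-28 - 1*(-18)))² = ((7 - 144) + (-28 + 18))² = (-137 - 10)² = (-147)² = 21609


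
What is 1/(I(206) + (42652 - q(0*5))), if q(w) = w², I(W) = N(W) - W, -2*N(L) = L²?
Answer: 1/21228 ≈ 4.7108e-5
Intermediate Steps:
N(L) = -L²/2
I(W) = -W - W²/2 (I(W) = -W²/2 - W = -W - W²/2)
1/(I(206) + (42652 - q(0*5))) = 1/((½)*206*(-2 - 1*206) + (42652 - (0*5)²)) = 1/((½)*206*(-2 - 206) + (42652 - 1*0²)) = 1/((½)*206*(-208) + (42652 - 1*0)) = 1/(-21424 + (42652 + 0)) = 1/(-21424 + 42652) = 1/21228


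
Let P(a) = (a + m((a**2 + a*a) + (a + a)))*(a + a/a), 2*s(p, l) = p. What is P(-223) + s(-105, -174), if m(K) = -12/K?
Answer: 22056273/446 ≈ 49454.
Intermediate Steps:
s(p, l) = p/2
P(a) = (1 + a)*(a - 12/(2*a + 2*a**2)) (P(a) = (a - 12/((a**2 + a*a) + (a + a)))*(a + a/a) = (a - 12/((a**2 + a**2) + 2*a))*(a + 1) = (a - 12/(2*a**2 + 2*a))*(1 + a) = (a - 12/(2*a + 2*a**2))*(1 + a) = (1 + a)*(a - 12/(2*a + 2*a**2)))
P(-223) + s(-105, -174) = (-223 + (-223)**2 - 6/(-223)) + (1/2)*(-105) = (-223 + 49729 - 6*(-1/223)) - 105/2 = (-223 + 49729 + 6/223) - 105/2 = 11039844/223 - 105/2 = 22056273/446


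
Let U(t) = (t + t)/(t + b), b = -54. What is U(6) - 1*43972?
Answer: -175889/4 ≈ -43972.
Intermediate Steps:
U(t) = 2*t/(-54 + t) (U(t) = (t + t)/(t - 54) = (2*t)/(-54 + t) = 2*t/(-54 + t))
U(6) - 1*43972 = 2*6/(-54 + 6) - 1*43972 = 2*6/(-48) - 43972 = 2*6*(-1/48) - 43972 = -¼ - 43972 = -175889/4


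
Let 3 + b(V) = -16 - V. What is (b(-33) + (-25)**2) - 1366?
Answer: -727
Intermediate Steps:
b(V) = -19 - V (b(V) = -3 + (-16 - V) = -19 - V)
(b(-33) + (-25)**2) - 1366 = ((-19 - 1*(-33)) + (-25)**2) - 1366 = ((-19 + 33) + 625) - 1366 = (14 + 625) - 1366 = 639 - 1366 = -727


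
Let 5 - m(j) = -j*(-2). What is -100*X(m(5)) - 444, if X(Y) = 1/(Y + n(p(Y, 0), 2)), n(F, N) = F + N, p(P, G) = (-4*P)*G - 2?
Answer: -424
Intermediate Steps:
p(P, G) = -2 - 4*G*P (p(P, G) = -4*G*P - 2 = -2 - 4*G*P)
m(j) = 5 - 2*j (m(j) = 5 - (-j)*(-2) = 5 - 2*j)
X(Y) = 1/Y (X(Y) = 1/(Y + ((-2 - 4*0*Y) + 2)) = 1/(Y + ((-2 + 0) + 2)) = 1/(Y + (-2 + 2)) = 1/(Y + 0) = 1/Y)
-100*X(m(5)) - 444 = -100/(5 - 2*5) - 444 = -100/(5 - 10) - 444 = -100/(-5) - 444 = -100*(-⅕) - 444 = 20 - 444 = -424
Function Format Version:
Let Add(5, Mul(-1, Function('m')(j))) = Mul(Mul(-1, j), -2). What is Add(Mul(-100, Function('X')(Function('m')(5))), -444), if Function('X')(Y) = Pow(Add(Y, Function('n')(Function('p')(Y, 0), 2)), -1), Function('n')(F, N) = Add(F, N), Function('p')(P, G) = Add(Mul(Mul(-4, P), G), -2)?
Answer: -424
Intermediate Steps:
Function('p')(P, G) = Add(-2, Mul(-4, G, P)) (Function('p')(P, G) = Add(Mul(-4, G, P), -2) = Add(-2, Mul(-4, G, P)))
Function('m')(j) = Add(5, Mul(-2, j)) (Function('m')(j) = Add(5, Mul(-1, Mul(Mul(-1, j), -2))) = Add(5, Mul(-1, Mul(2, j))) = Add(5, Mul(-2, j)))
Function('X')(Y) = Pow(Y, -1) (Function('X')(Y) = Pow(Add(Y, Add(Add(-2, Mul(-4, 0, Y)), 2)), -1) = Pow(Add(Y, Add(Add(-2, 0), 2)), -1) = Pow(Add(Y, Add(-2, 2)), -1) = Pow(Add(Y, 0), -1) = Pow(Y, -1))
Add(Mul(-100, Function('X')(Function('m')(5))), -444) = Add(Mul(-100, Pow(Add(5, Mul(-2, 5)), -1)), -444) = Add(Mul(-100, Pow(Add(5, -10), -1)), -444) = Add(Mul(-100, Pow(-5, -1)), -444) = Add(Mul(-100, Rational(-1, 5)), -444) = Add(20, -444) = -424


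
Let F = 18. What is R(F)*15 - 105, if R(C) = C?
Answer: 165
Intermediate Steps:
R(F)*15 - 105 = 18*15 - 105 = 270 - 105 = 165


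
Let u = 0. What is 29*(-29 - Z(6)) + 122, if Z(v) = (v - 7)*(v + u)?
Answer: -545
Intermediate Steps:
Z(v) = v*(-7 + v) (Z(v) = (v - 7)*(v + 0) = (-7 + v)*v = v*(-7 + v))
29*(-29 - Z(6)) + 122 = 29*(-29 - 6*(-7 + 6)) + 122 = 29*(-29 - 6*(-1)) + 122 = 29*(-29 - 1*(-6)) + 122 = 29*(-29 + 6) + 122 = 29*(-23) + 122 = -667 + 122 = -545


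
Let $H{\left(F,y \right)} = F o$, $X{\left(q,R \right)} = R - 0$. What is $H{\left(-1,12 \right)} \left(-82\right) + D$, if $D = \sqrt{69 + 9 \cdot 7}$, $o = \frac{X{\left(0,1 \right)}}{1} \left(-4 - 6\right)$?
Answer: $-820 + 2 \sqrt{33} \approx -808.51$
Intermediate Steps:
$X{\left(q,R \right)} = R$ ($X{\left(q,R \right)} = R + 0 = R$)
$o = -10$ ($o = 1 \cdot 1^{-1} \left(-4 - 6\right) = 1 \cdot 1 \left(-4 - 6\right) = 1 \left(-10\right) = -10$)
$H{\left(F,y \right)} = - 10 F$ ($H{\left(F,y \right)} = F \left(-10\right) = - 10 F$)
$D = 2 \sqrt{33}$ ($D = \sqrt{69 + 63} = \sqrt{132} = 2 \sqrt{33} \approx 11.489$)
$H{\left(-1,12 \right)} \left(-82\right) + D = \left(-10\right) \left(-1\right) \left(-82\right) + 2 \sqrt{33} = 10 \left(-82\right) + 2 \sqrt{33} = -820 + 2 \sqrt{33}$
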